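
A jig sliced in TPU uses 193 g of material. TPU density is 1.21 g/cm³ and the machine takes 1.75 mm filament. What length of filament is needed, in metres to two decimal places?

Volume = 193 g / 1.21 g·cm⁻³ = 159.5041 cm³ = 159504.1 mm³.
Cross-section of 1.75 mm filament: π·(1.75/2)² = 2.4053 mm².
L = V/A = 159504.1/2.4053 = 66313.6 mm → 66.31 m.

66.31 m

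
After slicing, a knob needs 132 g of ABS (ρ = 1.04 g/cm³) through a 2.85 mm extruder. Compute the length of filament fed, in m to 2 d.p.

Volume = 132 g / 1.04 g·cm⁻³ = 126.9231 cm³ = 126923.1 mm³.
A = π r² = π × 1.425² = 6.3794 mm².
L = V/A = 126923.1/6.3794 = 19895.77 mm → 19.90 m.

19.90 m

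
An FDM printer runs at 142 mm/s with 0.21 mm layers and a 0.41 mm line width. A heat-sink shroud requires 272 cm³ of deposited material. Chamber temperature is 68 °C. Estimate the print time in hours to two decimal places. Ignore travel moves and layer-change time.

6.18 hours

Bead cross-section = 0.21 × 0.41 = 0.0861 mm².
Path length: 272000 mm³ / 0.0861 mm² → 3159117.3 mm.
Print-move time = 3159117.3 / 142 = 22247.3 s.
22247.3 s = 6.18 hours.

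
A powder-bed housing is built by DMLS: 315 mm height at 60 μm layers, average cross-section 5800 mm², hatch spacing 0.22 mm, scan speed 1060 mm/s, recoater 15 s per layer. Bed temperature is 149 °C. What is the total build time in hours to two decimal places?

58.15 hours

Layers = ⌈315/0.06⌉ = 5250.
Scan path per layer = 5800 / 0.22 = 26363.6 mm.
Per-layer scan time: 26363.6 / 1060 → 24.8713 s.
Time per layer = 24.8713 + 15 = 39.8713 s.
Build time = 5250 × 39.8713 = 209324.325 s = 58.15 hours.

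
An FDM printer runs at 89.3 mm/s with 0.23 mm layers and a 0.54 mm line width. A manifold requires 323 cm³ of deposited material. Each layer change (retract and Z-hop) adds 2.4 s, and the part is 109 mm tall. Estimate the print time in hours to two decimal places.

Extrusion cross-section = 0.23 × 0.54 = 0.1242 mm².
Total extruded path = 323000/0.1242 = 2600644.1 mm.
Time extruding = 2600644.1 / 89.3, so 29122.6 s.
Layers = ⌈109/0.23⌉ = 474.
Layer-change overhead: 474 × 2.4 → 1137.6 s.
Total = 29122.6 + 1137.6 = 30260.2 s = 8.41 hours.

8.41 hours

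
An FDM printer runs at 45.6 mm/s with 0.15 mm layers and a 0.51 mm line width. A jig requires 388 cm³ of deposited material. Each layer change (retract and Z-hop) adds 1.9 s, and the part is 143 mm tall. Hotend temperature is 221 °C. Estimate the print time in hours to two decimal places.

Line area: 0.15 × 0.51 → 0.0765 mm².
Total extruded path = 388000/0.0765 = 5071895.4 mm.
Time extruding: 5071895.4 / 45.6 → 111225.8 s.
Layer count = ceil(143 / 0.15) = 954.
Layer-change overhead = 954 × 1.9, so 1812.6 s.
Altogether 111225.8 + 1812.6 = 113038.4 s, i.e. 31.40 hours.

31.40 hours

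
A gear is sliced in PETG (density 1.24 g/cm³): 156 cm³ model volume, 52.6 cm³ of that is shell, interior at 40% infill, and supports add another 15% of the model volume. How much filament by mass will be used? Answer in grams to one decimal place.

Volume inside the shell = 156 − 52.6 = 103.4 cm³.
Deposited infill: 0.40 × 103.4 → 41.36 cm³.
Support = 0.15 × 156 = 23.4 cm³.
Total printed volume = 52.6 + 41.36 + 23.4 = 117.36 cm³.
Mass = 117.36 × 1.24 = 145.5264 g.

145.5 g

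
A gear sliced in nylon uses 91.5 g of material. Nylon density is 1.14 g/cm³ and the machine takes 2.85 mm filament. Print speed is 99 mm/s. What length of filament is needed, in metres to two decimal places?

Extruded volume: 91.5/1.14 = 80.2632 cm³ (80263.2 mm³).
Cross-section of 2.85 mm filament: π·(2.85/2)² = 6.3794 mm².
L = V/A = 80263.2/6.3794 = 12581.62 mm → 12.58 m.

12.58 m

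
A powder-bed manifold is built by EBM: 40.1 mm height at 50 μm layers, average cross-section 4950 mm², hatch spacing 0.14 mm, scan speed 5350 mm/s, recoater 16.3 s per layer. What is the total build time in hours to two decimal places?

5.10 hours

Layer count = ceil(40.1 / 0.05) = 802.
Per-layer scan distance = 4950 / 0.14 = 35357.1 mm.
Per-layer scan time = 35357.1 / 5350, so 6.6088 s.
Layer cycle = 6.6088 + 16.3, so 22.9088 s.
802 layers × 22.9088 s/layer = 18372.8576 s, i.e. 5.10 hours.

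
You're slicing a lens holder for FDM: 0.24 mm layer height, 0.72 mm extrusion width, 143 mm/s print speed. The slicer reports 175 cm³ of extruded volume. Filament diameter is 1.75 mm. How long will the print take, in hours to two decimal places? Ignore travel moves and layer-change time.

Line area = 0.24 × 0.72, so 0.1728 mm².
Path length: 175000 mm³ / 0.1728 mm² → 1012731.5 mm.
Time extruding: 1012731.5 / 143 → 7082 s.
In the requested units: 7082 s = 1.97 hours.

1.97 hours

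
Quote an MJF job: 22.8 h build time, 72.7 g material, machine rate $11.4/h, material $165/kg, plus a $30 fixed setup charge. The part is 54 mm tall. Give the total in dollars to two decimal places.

Machine cost = 11.4 × 22.8 = $259.92.
Material cost = 165 × 72.7/1000, so $11.9955.
Total = 259.92 + 11.9955 + 30 = 301.9155 ≈ $301.92.

$301.92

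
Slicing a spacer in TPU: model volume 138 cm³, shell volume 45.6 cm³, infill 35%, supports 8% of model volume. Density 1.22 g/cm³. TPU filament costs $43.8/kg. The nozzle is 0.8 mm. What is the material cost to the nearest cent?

$4.75

Volume inside the shell = 138 − 45.6, so 92.4 cm³.
Deposited infill = 0.35 × 92.4 = 32.34 cm³.
Support = 0.08 × 138 = 11.04 cm³.
Deposited volume = 45.6 + 32.34 + 11.04 = 88.98 cm³.
Mass = 88.98 × 1.22 = 108.5556 g.
Cost = 108.5556 g / 1000 × $43.8/kg = $4.75.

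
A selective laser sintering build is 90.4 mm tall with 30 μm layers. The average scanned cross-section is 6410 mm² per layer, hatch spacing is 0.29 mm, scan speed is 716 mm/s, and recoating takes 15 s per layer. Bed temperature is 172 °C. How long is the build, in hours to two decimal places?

Number of layers: 90.4 / 0.03 → 3014 (rounded up).
Hatch length per layer = 6410 / 0.29, so 22103.4 mm.
Per-layer scan time: 22103.4 / 716 → 30.8707 s.
Layer cycle: 30.8707 + 15 → 45.8707 s.
3014 layers × 45.8707 s/layer = 138254.2898 s, i.e. 38.40 hours.

38.40 hours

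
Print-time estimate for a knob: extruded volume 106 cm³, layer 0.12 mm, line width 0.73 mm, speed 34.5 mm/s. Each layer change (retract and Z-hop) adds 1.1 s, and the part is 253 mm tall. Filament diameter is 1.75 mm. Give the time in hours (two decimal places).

10.39 hours

Line area: 0.12 × 0.73 → 0.0876 mm².
Total extruded path = 106000/0.0876 = 1210045.7 mm.
Print-move time = 1210045.7 / 34.5, so 35073.8 s.
Number of layers: 253 / 0.12 → 2109 (rounded up).
Non-print overhead = 2109 × 1.1, so 2319.9 s.
Total = 35073.8 + 2319.9 = 37393.7 s = 10.39 hours.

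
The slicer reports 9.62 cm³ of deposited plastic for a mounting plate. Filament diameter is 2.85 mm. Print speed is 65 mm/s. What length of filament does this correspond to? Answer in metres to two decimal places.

A = π r² = π × 1.425² = 6.3794 mm².
L = 9620 mm³ / 6.3794 mm² = 1507.98 mm, i.e. 1.51 m.

1.51 m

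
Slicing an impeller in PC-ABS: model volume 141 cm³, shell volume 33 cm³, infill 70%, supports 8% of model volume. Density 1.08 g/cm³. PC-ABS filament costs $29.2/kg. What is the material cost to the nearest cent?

$3.78

Interior volume = 141 − 33, so 108 cm³.
Infill volume: 0.70 × 108 → 75.6 cm³.
Support: 0.08 × 141 → 11.28 cm³.
Total printed volume = 33 + 75.6 + 11.28 = 119.88 cm³.
Mass = 119.88 × 1.08 = 129.4704 g.
At $29.2/kg: 129.4704/1000 × 29.2 = $3.78.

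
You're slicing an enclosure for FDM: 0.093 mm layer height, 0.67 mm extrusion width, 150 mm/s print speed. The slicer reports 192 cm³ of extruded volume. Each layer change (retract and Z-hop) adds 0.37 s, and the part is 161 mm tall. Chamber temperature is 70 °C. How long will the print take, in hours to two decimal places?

5.88 hours

Extrusion cross-section: 0.093 × 0.67 → 0.06231 mm².
Total extruded path = 192000/0.06231 = 3081367.4 mm.
Print-move time = 3081367.4 / 150 = 20542.4 s.
Layer count = ceil(161 / 0.093) = 1732.
Layer-change overhead = 1732 × 0.37 = 640.84 s.
Altogether 20542.4 + 640.84 = 21183.24 s, i.e. 5.88 hours.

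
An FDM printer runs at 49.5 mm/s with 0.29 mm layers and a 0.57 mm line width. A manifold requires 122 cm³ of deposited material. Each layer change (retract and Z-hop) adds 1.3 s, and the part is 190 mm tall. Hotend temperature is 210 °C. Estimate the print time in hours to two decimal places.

4.38 hours

Line area: 0.29 × 0.57 → 0.1653 mm².
Total extruded path = 122000/0.1653 = 738052 mm.
Print-move time = 738052 / 49.5 = 14910.1 s.
Number of layers: 190 / 0.29 → 656 (rounded up).
Non-print overhead = 656 × 1.3 = 852.8 s.
Altogether 14910.1 + 852.8 = 15762.9 s, i.e. 4.38 hours.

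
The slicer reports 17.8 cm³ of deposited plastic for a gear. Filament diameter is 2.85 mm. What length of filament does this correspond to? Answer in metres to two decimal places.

A = π r² = π × 1.425² = 6.3794 mm².
L = 17800 mm³ / 6.3794 mm² = 2790.23 mm, i.e. 2.79 m.

2.79 m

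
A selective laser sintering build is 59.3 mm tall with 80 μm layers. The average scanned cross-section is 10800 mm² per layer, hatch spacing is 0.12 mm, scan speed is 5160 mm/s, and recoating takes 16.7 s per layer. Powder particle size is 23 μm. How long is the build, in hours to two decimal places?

Layer count = ceil(59.3 / 0.08) = 742.
Scan path per layer = 10800 / 0.12, so 90000 mm.
Per-layer scan time = 90000 / 5160 = 17.4419 s.
Per-layer time = 17.4419 + 16.7 = 34.1419 s.
Build time = 742 × 34.1419 = 25333.2898 s = 7.04 hours.

7.04 hours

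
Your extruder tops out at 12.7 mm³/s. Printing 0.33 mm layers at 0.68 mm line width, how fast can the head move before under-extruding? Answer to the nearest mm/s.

57 mm/s

Extrusion cross-section = 0.33 × 0.68, so 0.2244 mm².
Max speed = 12.7 / 0.2244 = 56.60 ≈ 57 mm/s.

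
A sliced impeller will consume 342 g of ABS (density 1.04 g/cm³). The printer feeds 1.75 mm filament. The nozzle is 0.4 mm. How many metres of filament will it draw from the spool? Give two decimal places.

136.72 m

Volume = 342 g / 1.04 g·cm⁻³ = 328.8462 cm³ = 328846.2 mm³.
Filament cross-section = π × (1.75/2)² = 2.4053 mm².
Length = 328846.2 / 2.4053 = 136717.33 mm = 136.72 m.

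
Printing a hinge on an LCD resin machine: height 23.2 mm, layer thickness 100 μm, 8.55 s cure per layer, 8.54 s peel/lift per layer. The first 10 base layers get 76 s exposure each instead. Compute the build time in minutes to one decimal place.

77.3 minutes

Layers = ⌈23.2/0.1⌉ = 232.
Bottom layers = 10 × (76 + 8.54), so 845.4 s.
Regular layers = 222 × (8.55 + 8.54), so 3793.98 s.
Sum: 845.4 + 3793.98 = 4639.38 s → 77.3 minutes.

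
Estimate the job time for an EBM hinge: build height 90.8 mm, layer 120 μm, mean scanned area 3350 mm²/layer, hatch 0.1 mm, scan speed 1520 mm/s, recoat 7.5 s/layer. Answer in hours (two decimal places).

Layer count = ceil(90.8 / 0.12) = 757.
Scan path per layer: 3350 / 0.1 → 33500 mm.
Scan time per layer: 33500 / 1520 → 22.0395 s.
Per-layer time = 22.0395 + 7.5, so 29.5395 s.
757 layers × 29.5395 s/layer = 22361.4015 s, i.e. 6.21 hours.

6.21 hours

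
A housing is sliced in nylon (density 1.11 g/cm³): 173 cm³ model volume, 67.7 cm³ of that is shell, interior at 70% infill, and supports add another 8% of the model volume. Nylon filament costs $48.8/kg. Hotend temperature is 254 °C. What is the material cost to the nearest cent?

Volume inside the shell = 173 − 67.7, so 105.3 cm³.
Infill deposited = 0.70 × 105.3, so 73.71 cm³.
Support: 0.08 × 173 → 13.84 cm³.
Total printed volume = 67.7 + 73.71 + 13.84, so 155.25 cm³.
Mass: 155.25 × 1.11 → 172.3275 g.
At $48.8/kg: 172.3275/1000 × 48.8 = $8.41.

$8.41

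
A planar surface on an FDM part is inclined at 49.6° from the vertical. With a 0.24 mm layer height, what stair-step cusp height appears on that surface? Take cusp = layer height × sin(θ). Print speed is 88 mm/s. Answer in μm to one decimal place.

182.8 μm

sin(49.6°) = 0.7615, so cusp = 0.24 × 0.7615 = 0.18276 mm → 182.8 μm.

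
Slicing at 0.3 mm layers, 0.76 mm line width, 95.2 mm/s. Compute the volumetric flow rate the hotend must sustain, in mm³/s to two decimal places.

21.71

Bead cross-section = 0.3 × 0.76 = 0.228 mm².
Q = v·A = 95.2 × 0.228 = 21.71 mm³/s.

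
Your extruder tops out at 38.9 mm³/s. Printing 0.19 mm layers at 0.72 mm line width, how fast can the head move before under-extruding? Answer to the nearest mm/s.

284 mm/s

Extrusion cross-section = 0.19 × 0.72, so 0.1368 mm².
v_max = Q/A = 38.9/0.1368 = 284.36 mm/s → 284 mm/s.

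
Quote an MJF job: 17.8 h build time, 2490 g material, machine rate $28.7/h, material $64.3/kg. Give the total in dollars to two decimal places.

$670.97

Machine cost = 28.7 × 17.8, so $510.86.
Material charge = 64.3 × 2490/1000 = $160.107.
Total = 510.86 + 160.107 = 670.967 ≈ $670.97.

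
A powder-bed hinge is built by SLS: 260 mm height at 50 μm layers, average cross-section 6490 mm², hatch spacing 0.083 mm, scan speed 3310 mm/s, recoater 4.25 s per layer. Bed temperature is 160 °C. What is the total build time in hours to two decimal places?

Number of layers: 260 / 0.05 → 5200 (rounded up).
Per-layer scan distance = 6490 / 0.083, so 78192.8 mm.
Per-layer scan time = 78192.8 / 3310, so 23.6232 s.
Layer cycle: 23.6232 + 4.25 → 27.8732 s.
Total: 5200 × 27.8732 s = 144940.64 s → 40.26 hours.

40.26 hours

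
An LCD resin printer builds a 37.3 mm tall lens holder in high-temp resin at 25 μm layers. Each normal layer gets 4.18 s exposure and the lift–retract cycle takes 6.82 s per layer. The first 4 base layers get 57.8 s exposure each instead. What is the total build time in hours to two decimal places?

4.62 hours

Layer count = ceil(37.3 / 0.025) = 1492.
Base layers: 4 × (57.8 + 6.82) → 258.48 s.
Regular layers = 1488 × (4.18 + 6.82) = 16368 s.
Total = 258.48 + 16368 = 16626.48 s = 4.62 hours.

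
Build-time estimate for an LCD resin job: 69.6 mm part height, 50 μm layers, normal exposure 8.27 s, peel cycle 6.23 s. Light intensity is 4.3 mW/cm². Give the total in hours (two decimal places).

5.61 hours

Layers = ⌈69.6/0.05⌉ = 1392.
Cycle time = 8.27 + 6.23 = 14.5 s.
Total = 1392 × 14.5 = 20184 s = 5.61 hours.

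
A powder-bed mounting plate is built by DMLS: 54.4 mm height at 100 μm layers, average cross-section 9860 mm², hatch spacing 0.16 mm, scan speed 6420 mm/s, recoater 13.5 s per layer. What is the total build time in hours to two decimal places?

Layer count = ceil(54.4 / 0.1) = 544.
Per-layer scan distance: 9860 / 0.16 → 61625 mm.
Per-layer scan time = 61625 / 6420, so 9.5989 s.
Time per layer = 9.5989 + 13.5 = 23.0989 s.
544 layers × 23.0989 s/layer = 12565.8016 s, i.e. 3.49 hours.

3.49 hours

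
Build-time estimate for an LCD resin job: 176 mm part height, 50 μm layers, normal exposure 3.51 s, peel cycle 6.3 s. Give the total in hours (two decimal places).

Layer count = ceil(176 / 0.05) = 3520.
Each layer takes = 3.51 + 6.3 = 9.81 s.
Build time: 3520 × 9.81 s = 34531.2 s, i.e. 9.59 hours.

9.59 hours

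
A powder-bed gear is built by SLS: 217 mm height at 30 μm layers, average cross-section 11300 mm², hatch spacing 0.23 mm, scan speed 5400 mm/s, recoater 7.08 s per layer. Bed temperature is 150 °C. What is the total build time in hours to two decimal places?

Layers = ⌈217/0.03⌉ = 7234.
Per-layer scan distance: 11300 / 0.23 → 49130.4 mm.
Laser time per layer = 49130.4 / 5400 = 9.0982 s.
Time per layer = 9.0982 + 7.08, so 16.1782 s.
Build time = 7234 × 16.1782 = 117033.0988 s = 32.51 hours.

32.51 hours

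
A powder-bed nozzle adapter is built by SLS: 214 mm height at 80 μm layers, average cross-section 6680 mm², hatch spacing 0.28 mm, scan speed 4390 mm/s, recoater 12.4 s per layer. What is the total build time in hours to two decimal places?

Number of layers: 214 / 0.08 → 2675 (rounded up).
Per-layer scan distance = 6680 / 0.28 = 23857.1 mm.
Laser time per layer = 23857.1 / 4390, so 5.4344 s.
Time per layer = 5.4344 + 12.4, so 17.8344 s.
Total: 2675 × 17.8344 s = 47707.02 s → 13.25 hours.

13.25 hours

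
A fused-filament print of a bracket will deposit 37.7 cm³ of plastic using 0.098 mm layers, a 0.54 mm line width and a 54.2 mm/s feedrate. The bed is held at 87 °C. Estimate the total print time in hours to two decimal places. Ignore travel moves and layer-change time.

Extrusion cross-section = 0.098 × 0.54 = 0.05292 mm².
Toolpath length = 37.7 cm³ / 0.05292 mm² = 37700 / 0.05292 = 712396.1 mm.
Print-move time = 712396.1 / 54.2 = 13143.8 s.
In the requested units: 13143.8 s = 3.65 hours.

3.65 hours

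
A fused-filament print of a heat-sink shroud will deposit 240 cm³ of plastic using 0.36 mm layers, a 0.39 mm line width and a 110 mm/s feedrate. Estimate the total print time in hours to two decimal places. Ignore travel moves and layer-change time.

Bead cross-section = 0.36 × 0.39 = 0.1404 mm².
Toolpath length = 240 cm³ / 0.1404 mm² = 240000 / 0.1404 = 1709401.7 mm.
Print-move time = 1709401.7 / 110, so 15540 s.
In the requested units: 15540 s = 4.32 hours.

4.32 hours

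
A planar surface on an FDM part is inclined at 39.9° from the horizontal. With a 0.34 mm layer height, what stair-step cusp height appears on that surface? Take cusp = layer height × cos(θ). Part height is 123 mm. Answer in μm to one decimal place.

h_c = t·cos θ = 0.34 × 0.7672 = 0.260848 mm (260.8 μm).

260.8 μm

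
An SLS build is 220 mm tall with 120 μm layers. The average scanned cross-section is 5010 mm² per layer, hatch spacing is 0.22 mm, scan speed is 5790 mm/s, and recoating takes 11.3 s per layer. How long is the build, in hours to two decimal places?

Number of layers: 220 / 0.12 → 1834 (rounded up).
Hatch length per layer: 5010 / 0.22 → 22772.7 mm.
Scan time per layer = 22772.7 / 5790 = 3.9331 s.
Time per layer: 3.9331 + 11.3 → 15.2331 s.
Build time = 1834 × 15.2331 = 27937.5054 s = 7.76 hours.

7.76 hours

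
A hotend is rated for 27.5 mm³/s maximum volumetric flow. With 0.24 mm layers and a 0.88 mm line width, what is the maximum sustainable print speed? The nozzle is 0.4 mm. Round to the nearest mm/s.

130 mm/s

Bead cross-section = 0.24 × 0.88, so 0.2112 mm².
v_max = Q/A = 27.5/0.2112 = 130.21 mm/s → 130 mm/s.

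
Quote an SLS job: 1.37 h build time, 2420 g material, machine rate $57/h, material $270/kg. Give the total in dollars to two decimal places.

Time charge = 57 × 1.37, so $78.09.
Feedstock cost = 270 × 2420/1000 = $653.40.
Job cost: 78.09 + 653.40 = $731.49.

$731.49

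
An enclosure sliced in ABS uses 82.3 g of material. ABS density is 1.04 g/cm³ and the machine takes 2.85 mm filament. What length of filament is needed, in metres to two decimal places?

12.40 m

Volume = 82.3 g / 1.04 g·cm⁻³ = 79.1346 cm³ = 79134.6 mm³.
Cross-section of 2.85 mm filament: π·(2.85/2)² = 6.3794 mm².
L = V/A = 79134.6/6.3794 = 12404.71 mm → 12.40 m.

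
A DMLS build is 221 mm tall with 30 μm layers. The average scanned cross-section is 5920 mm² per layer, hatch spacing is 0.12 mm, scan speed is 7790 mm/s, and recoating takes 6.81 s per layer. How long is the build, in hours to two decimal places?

Number of layers: 221 / 0.03 → 7367 (rounded up).
Per-layer scan distance = 5920 / 0.12, so 49333.3 mm.
Laser time per layer: 49333.3 / 7790 → 6.3329 s.
Layer cycle = 6.3329 + 6.81, so 13.1429 s.
Total: 7367 × 13.1429 s = 96823.7443 s → 26.90 hours.

26.90 hours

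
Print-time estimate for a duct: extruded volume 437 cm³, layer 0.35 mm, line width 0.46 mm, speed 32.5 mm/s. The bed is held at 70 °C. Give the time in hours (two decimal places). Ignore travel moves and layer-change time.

Line area = 0.35 × 0.46 = 0.161 mm².
Path length: 437000 mm³ / 0.161 mm² → 2714285.7 mm.
Print-move time = 2714285.7 / 32.5, so 83516.5 s.
83516.5 s = 23.20 hours.

23.20 hours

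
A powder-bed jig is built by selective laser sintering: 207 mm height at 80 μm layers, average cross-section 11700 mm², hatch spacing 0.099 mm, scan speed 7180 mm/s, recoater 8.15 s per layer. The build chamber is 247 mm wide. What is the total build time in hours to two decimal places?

Number of layers: 207 / 0.08 → 2588 (rounded up).
Hatch length per layer: 11700 / 0.099 → 118181.8 mm.
Laser time per layer: 118181.8 / 7180 → 16.4599 s.
Per-layer time: 16.4599 + 8.15 → 24.6099 s.
Total: 2588 × 24.6099 s = 63690.4212 s → 17.69 hours.

17.69 hours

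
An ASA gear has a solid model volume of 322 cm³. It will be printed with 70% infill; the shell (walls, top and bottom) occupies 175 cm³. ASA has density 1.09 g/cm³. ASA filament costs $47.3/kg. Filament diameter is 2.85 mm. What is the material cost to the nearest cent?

$14.33

Volume inside the shell: 322 − 175 → 147 cm³.
Infill deposited = 0.70 × 147, so 102.9 cm³.
Deposited volume: 175 + 102.9 → 277.9 cm³.
Mass = 277.9 × 1.09, so 302.911 g.
At $47.3/kg: 302.911/1000 × 47.3 = $14.33.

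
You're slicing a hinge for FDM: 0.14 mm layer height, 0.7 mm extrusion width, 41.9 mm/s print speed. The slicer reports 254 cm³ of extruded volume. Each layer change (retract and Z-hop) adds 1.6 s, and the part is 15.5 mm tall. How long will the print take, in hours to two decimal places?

Extrusion cross-section: 0.14 × 0.7 → 0.098 mm².
Total extruded path = 254000/0.098 = 2591836.7 mm.
Print-move time = 2591836.7 / 41.9 = 61857.7 s.
Number of layers: 15.5 / 0.14 → 111 (rounded up).
Non-print overhead = 111 × 1.6 = 177.6 s.
Altogether 61857.7 + 177.6 = 62035.3 s, i.e. 17.23 hours.

17.23 hours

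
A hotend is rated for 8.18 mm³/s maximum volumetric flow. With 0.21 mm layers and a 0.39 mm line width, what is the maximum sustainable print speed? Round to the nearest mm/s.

Extrusion cross-section: 0.21 × 0.39 → 0.0819 mm².
Max speed = 8.18 / 0.0819 = 99.88 ≈ 100 mm/s.

100 mm/s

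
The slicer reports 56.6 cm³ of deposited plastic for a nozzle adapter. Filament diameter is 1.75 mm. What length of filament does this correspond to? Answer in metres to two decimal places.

Cross-section of 1.75 mm filament: π·(1.75/2)² = 2.4053 mm².
L = 56600 mm³ / 2.4053 mm² = 23531.37 mm, i.e. 23.53 m.

23.53 m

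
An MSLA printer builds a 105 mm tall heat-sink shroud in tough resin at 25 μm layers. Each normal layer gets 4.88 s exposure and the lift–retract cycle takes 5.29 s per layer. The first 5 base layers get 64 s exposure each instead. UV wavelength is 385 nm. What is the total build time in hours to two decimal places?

Layers = ⌈105/0.025⌉ = 4200.
Base layers: 5 × (64 + 5.29) → 346.45 s.
Remaining layers: 4195 × (4.88 + 5.29) → 42663.15 s.
Total = 346.45 + 42663.15 = 43009.6 s = 11.95 hours.

11.95 hours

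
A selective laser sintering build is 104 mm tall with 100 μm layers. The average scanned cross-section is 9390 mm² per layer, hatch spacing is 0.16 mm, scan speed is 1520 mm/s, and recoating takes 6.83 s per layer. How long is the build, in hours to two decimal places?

Layers = ⌈104/0.1⌉ = 1040.
Per-layer scan distance = 9390 / 0.16 = 58687.5 mm.
Per-layer scan time: 58687.5 / 1520 → 38.6102 s.
Per-layer time = 38.6102 + 6.83 = 45.4402 s.
Build time = 1040 × 45.4402 = 47257.808 s = 13.13 hours.

13.13 hours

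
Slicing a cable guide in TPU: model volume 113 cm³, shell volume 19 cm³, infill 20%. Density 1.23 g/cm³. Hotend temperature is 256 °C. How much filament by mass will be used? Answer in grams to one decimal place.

Infill region = 113 − 19 = 94 cm³.
Infill volume = 0.20 × 94 = 18.8 cm³.
Total printed volume = 19 + 18.8 = 37.8 cm³.
Mass = 37.8 × 1.23 = 46.494 g.

46.5 g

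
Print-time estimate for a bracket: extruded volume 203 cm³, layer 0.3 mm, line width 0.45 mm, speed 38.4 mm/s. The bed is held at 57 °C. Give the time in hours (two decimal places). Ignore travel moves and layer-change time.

Line area: 0.3 × 0.45 → 0.135 mm².
Total extruded path = 203000/0.135 = 1503703.7 mm.
Time extruding = 1503703.7 / 38.4 = 39159 s.
That's 39159 s → 10.88 hours.

10.88 hours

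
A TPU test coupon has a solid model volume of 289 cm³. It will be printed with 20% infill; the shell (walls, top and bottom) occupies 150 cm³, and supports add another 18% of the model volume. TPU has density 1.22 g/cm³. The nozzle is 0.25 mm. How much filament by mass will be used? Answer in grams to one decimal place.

280.4 g

Interior volume = 289 − 150, so 139 cm³.
Infill volume = 0.20 × 139, so 27.8 cm³.
Support: 0.18 × 289 → 52.02 cm³.
Deposited volume: 150 + 27.8 + 52.02 → 229.82 cm³.
Mass = 229.82 × 1.22 = 280.3804 g.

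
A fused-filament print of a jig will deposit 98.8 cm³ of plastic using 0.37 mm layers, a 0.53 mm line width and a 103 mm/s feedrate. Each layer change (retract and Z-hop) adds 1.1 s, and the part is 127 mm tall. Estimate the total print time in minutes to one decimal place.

Bead cross-section = 0.37 × 0.53 = 0.1961 mm².
Total extruded path = 98800/0.1961 = 503824.6 mm.
Extrusion time = 503824.6 / 103, so 4891.5 s.
Number of layers: 127 / 0.37 → 344 (rounded up).
Non-print overhead = 344 × 1.1, so 378.4 s.
Total = 4891.5 + 378.4 = 5269.9 s = 87.8 minutes.

87.8 minutes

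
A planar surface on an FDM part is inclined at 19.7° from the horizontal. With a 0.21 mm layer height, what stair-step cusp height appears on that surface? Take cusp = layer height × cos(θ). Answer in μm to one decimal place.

197.7 μm

cos(19.7°) = 0.9415, so cusp = 0.21 × 0.9415 = 0.197715 mm → 197.7 μm.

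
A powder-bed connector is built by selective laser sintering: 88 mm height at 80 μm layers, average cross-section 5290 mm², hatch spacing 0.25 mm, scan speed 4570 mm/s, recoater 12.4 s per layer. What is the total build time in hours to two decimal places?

Number of layers: 88 / 0.08 → 1100 (rounded up).
Hatch length per layer = 5290 / 0.25 = 21160 mm.
Scan time per layer = 21160 / 4570, so 4.6302 s.
Per-layer time = 4.6302 + 12.4 = 17.0302 s.
1100 layers × 17.0302 s/layer = 18733.22 s, i.e. 5.20 hours.

5.20 hours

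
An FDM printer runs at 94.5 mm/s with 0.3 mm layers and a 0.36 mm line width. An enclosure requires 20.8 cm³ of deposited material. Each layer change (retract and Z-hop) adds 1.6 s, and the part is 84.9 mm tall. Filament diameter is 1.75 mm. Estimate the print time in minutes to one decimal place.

Line area = 0.3 × 0.36 = 0.108 mm².
Total extruded path = 20800/0.108 = 192592.6 mm.
Time extruding: 192592.6 / 94.5 → 2038 s.
Layer count = ceil(84.9 / 0.3) = 283.
Non-print overhead = 283 × 1.6 = 452.8 s.
Total = 2038 + 452.8 = 2490.8 s = 41.5 minutes.

41.5 minutes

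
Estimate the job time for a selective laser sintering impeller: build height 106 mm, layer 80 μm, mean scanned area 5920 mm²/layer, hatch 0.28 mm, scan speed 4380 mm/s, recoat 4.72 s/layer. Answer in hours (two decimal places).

3.51 hours

Layer count = ceil(106 / 0.08) = 1325.
Hatch length per layer: 5920 / 0.28 → 21142.9 mm.
Scan time per layer = 21142.9 / 4380 = 4.8271 s.
Time per layer: 4.8271 + 4.72 → 9.5471 s.
1325 layers × 9.5471 s/layer = 12649.9075 s, i.e. 3.51 hours.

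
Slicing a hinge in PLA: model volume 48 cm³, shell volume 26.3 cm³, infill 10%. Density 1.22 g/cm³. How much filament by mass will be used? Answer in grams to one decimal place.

Interior volume = 48 − 26.3, so 21.7 cm³.
Infill deposited = 0.10 × 21.7, so 2.17 cm³.
Total extruded: 26.3 + 2.17 → 28.47 cm³.
Mass = 28.47 × 1.22, so 34.7334 g.

34.7 g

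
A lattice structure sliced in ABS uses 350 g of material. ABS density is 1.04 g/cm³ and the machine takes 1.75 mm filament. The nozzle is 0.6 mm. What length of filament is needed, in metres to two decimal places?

139.92 m

Volume = 350 g / 1.04 g·cm⁻³ = 336.5385 cm³ = 336538.5 mm³.
A = π r² = π × 0.875² = 2.4053 mm².
L = V/A = 336538.5/2.4053 = 139915.4 mm → 139.92 m.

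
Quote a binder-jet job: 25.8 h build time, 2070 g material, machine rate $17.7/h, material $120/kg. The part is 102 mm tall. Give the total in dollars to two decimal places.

$705.06

Time charge = 17.7 × 25.8 = $456.66.
Material cost = 120 × 2070/1000, so $248.40.
Job cost: 456.66 + 248.40 = $705.06.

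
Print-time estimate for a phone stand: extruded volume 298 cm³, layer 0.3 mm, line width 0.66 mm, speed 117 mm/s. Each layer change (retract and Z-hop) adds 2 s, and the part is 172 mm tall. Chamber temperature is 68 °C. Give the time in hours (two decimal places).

Line area: 0.3 × 0.66 → 0.198 mm².
Total extruded path = 298000/0.198 = 1505050.5 mm.
Extrusion time: 1505050.5 / 117 → 12863.7 s.
Number of layers: 172 / 0.3 → 574 (rounded up).
Z-hop total = 574 × 2, so 1148 s.
Total = 12863.7 + 1148 = 14011.7 s = 3.89 hours.

3.89 hours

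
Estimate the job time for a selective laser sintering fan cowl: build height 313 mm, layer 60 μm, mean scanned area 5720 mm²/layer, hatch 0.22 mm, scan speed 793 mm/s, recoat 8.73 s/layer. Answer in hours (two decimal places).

Layer count = ceil(313 / 0.06) = 5217.
Hatch length per layer = 5720 / 0.22 = 26000 mm.
Per-layer scan time = 26000 / 793, so 32.7869 s.
Per-layer time = 32.7869 + 8.73, so 41.5169 s.
5217 layers × 41.5169 s/layer = 216593.6673 s, i.e. 60.16 hours.

60.16 hours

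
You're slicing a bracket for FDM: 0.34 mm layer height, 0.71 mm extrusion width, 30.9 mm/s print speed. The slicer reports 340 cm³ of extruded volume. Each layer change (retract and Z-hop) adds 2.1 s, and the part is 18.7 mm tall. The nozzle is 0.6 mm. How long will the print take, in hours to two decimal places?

12.69 hours

Extrusion cross-section: 0.34 × 0.71 → 0.2414 mm².
Path length: 340000 mm³ / 0.2414 mm² → 1408450.7 mm.
Time extruding: 1408450.7 / 30.9 → 45580.9 s.
Layer count = ceil(18.7 / 0.34) = 55.
Layer-change overhead = 55 × 2.1, so 115.5 s.
Total = 45580.9 + 115.5 = 45696.4 s = 12.69 hours.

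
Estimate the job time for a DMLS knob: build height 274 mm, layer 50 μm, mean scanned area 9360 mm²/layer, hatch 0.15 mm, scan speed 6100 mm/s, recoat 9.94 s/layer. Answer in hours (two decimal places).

30.70 hours

Layers = ⌈274/0.05⌉ = 5480.
Scan path per layer = 9360 / 0.15, so 62400 mm.
Scan time per layer = 62400 / 6100 = 10.2295 s.
Per-layer time = 10.2295 + 9.94 = 20.1695 s.
Total: 5480 × 20.1695 s = 110528.86 s → 30.70 hours.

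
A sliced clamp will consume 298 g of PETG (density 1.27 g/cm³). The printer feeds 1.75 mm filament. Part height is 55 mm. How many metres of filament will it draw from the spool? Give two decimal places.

97.55 m

Volume = 298 g / 1.27 g·cm⁻³ = 234.6457 cm³ = 234645.7 mm³.
Cross-section of 1.75 mm filament: π·(1.75/2)² = 2.4053 mm².
L = V/A = 234645.7/2.4053 = 97553.61 mm → 97.55 m.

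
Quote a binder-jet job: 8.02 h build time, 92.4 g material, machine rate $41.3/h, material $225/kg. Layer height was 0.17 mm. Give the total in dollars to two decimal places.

$352.02

Time charge = 41.3 × 8.02, so $331.226.
Material charge = 225 × 92.4/1000, so $20.79.
Job cost: 331.226 + 20.79 = 352.016 ≈ $352.02.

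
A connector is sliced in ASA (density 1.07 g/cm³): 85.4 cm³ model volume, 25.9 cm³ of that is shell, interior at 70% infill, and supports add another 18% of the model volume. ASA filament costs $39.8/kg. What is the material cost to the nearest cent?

$3.53

Volume inside the shell = 85.4 − 25.9 = 59.5 cm³.
Deposited infill = 0.70 × 59.5, so 41.65 cm³.
Support = 0.18 × 85.4 = 15.372 cm³.
Deposited volume = 25.9 + 41.65 + 15.372 = 82.922 cm³.
Mass = 82.922 × 1.07 = 88.72654 g.
Cost = 88.72654 g / 1000 × $39.8/kg = $3.53.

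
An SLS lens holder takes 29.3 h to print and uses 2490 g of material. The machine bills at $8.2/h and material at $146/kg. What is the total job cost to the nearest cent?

Machine-time cost = 8.2 × 29.3 = $240.26.
Material cost: 146 × 2490/1000 → $363.54.
Job cost: 240.26 + 363.54 = $603.80.

$603.80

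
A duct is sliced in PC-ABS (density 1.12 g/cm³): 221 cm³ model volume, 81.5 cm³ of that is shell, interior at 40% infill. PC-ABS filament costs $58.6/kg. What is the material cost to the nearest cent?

$9.01

Infill region = 221 − 81.5 = 139.5 cm³.
Infill volume = 0.40 × 139.5, so 55.8 cm³.
Total printed volume: 81.5 + 55.8 → 137.3 cm³.
Mass = 137.3 × 1.12 = 153.776 g.
At $58.6/kg: 153.776/1000 × 58.6 = $9.01.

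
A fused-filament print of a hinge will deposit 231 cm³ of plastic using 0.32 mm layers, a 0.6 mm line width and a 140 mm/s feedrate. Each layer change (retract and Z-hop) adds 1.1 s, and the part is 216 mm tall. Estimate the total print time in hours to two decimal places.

2.59 hours

Line area = 0.32 × 0.6 = 0.192 mm².
Toolpath length = 231 cm³ / 0.192 mm² = 231000 / 0.192 = 1203125 mm.
Print-move time: 1203125 / 140 → 8593.8 s.
Number of layers: 216 / 0.32 → 675 (rounded up).
Z-hop total = 675 × 1.1 = 742.5 s.
Total = 8593.8 + 742.5 = 9336.3 s = 2.59 hours.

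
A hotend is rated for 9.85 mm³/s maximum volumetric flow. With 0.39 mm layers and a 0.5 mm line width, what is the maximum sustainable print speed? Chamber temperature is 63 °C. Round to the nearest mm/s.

Extrusion cross-section: 0.39 × 0.5 → 0.195 mm².
Max speed = 9.85 / 0.195 = 50.51 ≈ 51 mm/s.

51 mm/s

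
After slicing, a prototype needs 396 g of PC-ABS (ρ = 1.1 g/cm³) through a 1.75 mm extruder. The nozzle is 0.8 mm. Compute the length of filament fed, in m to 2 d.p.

149.67 m

Volume = 396 g / 1.1 g·cm⁻³ = 360 cm³ = 360000 mm³.
Filament cross-section = π × (1.75/2)² = 2.4053 mm².
L = V/A = 360000/2.4053 = 149669.48 mm → 149.67 m.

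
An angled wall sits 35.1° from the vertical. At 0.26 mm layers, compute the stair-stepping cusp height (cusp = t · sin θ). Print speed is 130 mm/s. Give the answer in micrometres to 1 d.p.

149.5 μm

h_c = t·sin θ = 0.26 × 0.5750 = 0.1495 mm (149.5 μm).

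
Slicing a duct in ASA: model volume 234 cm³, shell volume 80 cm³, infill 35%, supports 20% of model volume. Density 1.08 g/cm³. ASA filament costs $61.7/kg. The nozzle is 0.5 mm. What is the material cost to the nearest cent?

Infill region = 234 − 80 = 154 cm³.
Deposited infill = 0.35 × 154 = 53.9 cm³.
Support: 0.20 × 234 → 46.8 cm³.
Total printed volume: 80 + 53.9 + 46.8 → 180.7 cm³.
Mass = 180.7 × 1.08 = 195.156 g.
Cost = 195.156 g / 1000 × $61.7/kg = $12.04.

$12.04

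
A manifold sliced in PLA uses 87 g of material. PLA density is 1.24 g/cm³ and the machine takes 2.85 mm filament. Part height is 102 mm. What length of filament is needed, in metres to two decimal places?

Volume = 87 g / 1.24 g·cm⁻³ = 70.1613 cm³ = 70161.3 mm³.
Filament cross-section = π × (2.85/2)² = 6.3794 mm².
Length = 70161.3 / 6.3794 = 10998.1 mm = 11.00 m.

11.00 m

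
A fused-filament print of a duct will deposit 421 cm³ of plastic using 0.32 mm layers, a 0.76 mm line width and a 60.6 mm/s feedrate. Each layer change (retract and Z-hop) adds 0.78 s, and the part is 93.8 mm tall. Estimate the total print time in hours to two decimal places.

8.00 hours

Extrusion cross-section: 0.32 × 0.76 → 0.2432 mm².
Total extruded path = 421000/0.2432 = 1731085.5 mm.
Print-move time = 1731085.5 / 60.6, so 28565.8 s.
Number of layers: 93.8 / 0.32 → 294 (rounded up).
Non-print overhead: 294 × 0.78 → 229.32 s.
Altogether 28565.8 + 229.32 = 28795.12 s, i.e. 8.00 hours.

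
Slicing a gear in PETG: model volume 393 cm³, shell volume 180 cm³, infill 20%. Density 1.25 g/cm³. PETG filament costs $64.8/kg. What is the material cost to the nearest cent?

Infill region = 393 − 180 = 213 cm³.
Deposited infill = 0.20 × 213, so 42.6 cm³.
Total printed volume: 180 + 42.6 → 222.6 cm³.
Mass: 222.6 × 1.25 → 278.25 g.
At $64.8/kg: 278.25/1000 × 64.8 = $18.03.

$18.03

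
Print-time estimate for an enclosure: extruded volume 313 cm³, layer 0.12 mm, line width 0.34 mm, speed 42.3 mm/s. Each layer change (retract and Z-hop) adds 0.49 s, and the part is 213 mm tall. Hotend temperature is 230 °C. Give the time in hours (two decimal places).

50.62 hours

Bead cross-section = 0.12 × 0.34, so 0.0408 mm².
Total extruded path = 313000/0.0408 = 7671568.6 mm.
Extrusion time = 7671568.6 / 42.3, so 181361 s.
Number of layers: 213 / 0.12 → 1775 (rounded up).
Z-hop total: 1775 × 0.49 → 869.75 s.
Total = 181361 + 869.75 = 182230.75 s = 50.62 hours.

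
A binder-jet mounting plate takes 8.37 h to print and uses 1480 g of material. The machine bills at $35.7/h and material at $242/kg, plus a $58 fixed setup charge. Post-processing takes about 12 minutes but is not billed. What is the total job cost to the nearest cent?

Machine-time cost: 35.7 × 8.37 → $298.809.
Material charge: 242 × 1480/1000 → $358.16.
Adding setup: 298.809 + 358.16 + 58 → 714.969 ≈ $714.97.

$714.97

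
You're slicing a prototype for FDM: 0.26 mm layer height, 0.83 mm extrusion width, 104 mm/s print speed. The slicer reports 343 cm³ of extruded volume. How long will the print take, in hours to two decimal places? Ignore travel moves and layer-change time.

Bead cross-section = 0.26 × 0.83, so 0.2158 mm².
Toolpath length = 343 cm³ / 0.2158 mm² = 343000 / 0.2158 = 1589434.7 mm.
Print-move time = 1589434.7 / 104, so 15283 s.
15283 s = 4.25 hours.

4.25 hours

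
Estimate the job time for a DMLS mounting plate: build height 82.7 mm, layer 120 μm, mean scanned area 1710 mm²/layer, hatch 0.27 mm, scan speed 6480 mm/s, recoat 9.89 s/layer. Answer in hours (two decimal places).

2.08 hours

Layer count = ceil(82.7 / 0.12) = 690.
Hatch length per layer: 1710 / 0.27 → 6333.3 mm.
Scan time per layer: 6333.3 / 6480 → 0.9774 s.
Layer cycle = 0.9774 + 9.89 = 10.8674 s.
Total: 690 × 10.8674 s = 7498.506 s → 2.08 hours.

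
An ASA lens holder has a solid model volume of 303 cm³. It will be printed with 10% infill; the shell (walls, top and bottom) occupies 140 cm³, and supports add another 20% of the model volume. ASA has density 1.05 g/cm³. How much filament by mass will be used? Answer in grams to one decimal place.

227.7 g

Infill region = 303 − 140 = 163 cm³.
Infill deposited: 0.10 × 163 → 16.3 cm³.
Support = 0.20 × 303, so 60.6 cm³.
Deposited volume = 140 + 16.3 + 60.6 = 216.9 cm³.
Mass = 216.9 × 1.05 = 227.745 g.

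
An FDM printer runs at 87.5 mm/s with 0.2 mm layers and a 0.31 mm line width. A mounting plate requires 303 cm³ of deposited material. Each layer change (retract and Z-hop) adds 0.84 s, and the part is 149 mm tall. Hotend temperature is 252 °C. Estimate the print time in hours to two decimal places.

15.69 hours

Bead cross-section: 0.2 × 0.31 → 0.062 mm².
Total extruded path = 303000/0.062 = 4887096.8 mm.
Print-move time = 4887096.8 / 87.5 = 55852.5 s.
Layer count = ceil(149 / 0.2) = 745.
Non-print overhead: 745 × 0.84 → 625.8 s.
Altogether 55852.5 + 625.8 = 56478.3 s, i.e. 15.69 hours.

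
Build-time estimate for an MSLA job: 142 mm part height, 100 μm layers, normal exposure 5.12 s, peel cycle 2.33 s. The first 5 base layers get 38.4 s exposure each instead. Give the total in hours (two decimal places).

2.98 hours

Layers = ⌈142/0.1⌉ = 1420.
Bottom layers = 5 × (38.4 + 2.33), so 203.65 s.
Regular layers = 1415 × (5.12 + 2.33), so 10541.75 s.
Sum: 203.65 + 10541.75 = 10745.4 s → 2.98 hours.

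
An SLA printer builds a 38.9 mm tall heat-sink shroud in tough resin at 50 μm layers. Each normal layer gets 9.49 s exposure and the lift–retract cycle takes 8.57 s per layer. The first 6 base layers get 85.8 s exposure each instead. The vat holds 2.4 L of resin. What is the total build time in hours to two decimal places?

Layer count = ceil(38.9 / 0.05) = 778.
Bottom layers = 6 × (85.8 + 8.57), so 566.22 s.
Regular layers: 772 × (9.49 + 8.57) → 13942.32 s.
Sum: 566.22 + 13942.32 = 14508.54 s → 4.03 hours.

4.03 hours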